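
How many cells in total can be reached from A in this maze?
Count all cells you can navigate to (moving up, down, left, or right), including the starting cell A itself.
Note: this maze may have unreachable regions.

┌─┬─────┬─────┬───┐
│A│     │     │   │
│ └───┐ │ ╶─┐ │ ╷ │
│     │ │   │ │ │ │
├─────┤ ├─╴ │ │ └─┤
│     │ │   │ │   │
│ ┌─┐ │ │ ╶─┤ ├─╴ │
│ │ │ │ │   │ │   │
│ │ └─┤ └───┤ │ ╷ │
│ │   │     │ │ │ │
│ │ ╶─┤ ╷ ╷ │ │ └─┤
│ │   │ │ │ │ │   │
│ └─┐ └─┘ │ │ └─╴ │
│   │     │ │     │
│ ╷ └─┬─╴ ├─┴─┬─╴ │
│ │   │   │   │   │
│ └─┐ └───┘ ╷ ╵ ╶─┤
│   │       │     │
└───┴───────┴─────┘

Using BFS/flood-fill to find all reachable cells from A:
Maze size: 9 × 9 = 81 total cells
77 cell(s) are walled off and cannot be reached from A.
Reachable cells: 4

Reachable region (· marks reachable cells):

┌─┬─────┬─────┬───┐
│A│     │     │   │
│ └───┐ │ ╶─┐ │ ╷ │
│· · ·│ │   │ │ │ │
├─────┤ ├─╴ │ │ └─┤
│     │ │   │ │   │
│ ┌─┐ │ │ ╶─┤ ├─╴ │
│ │ │ │ │   │ │   │
│ │ └─┤ └───┤ │ ╷ │
│ │   │     │ │ │ │
│ │ ╶─┤ ╷ ╷ │ │ └─┤
│ │   │ │ │ │ │   │
│ └─┐ └─┘ │ │ └─╴ │
│   │     │ │     │
│ ╷ └─┬─╴ ├─┴─┬─╴ │
│ │   │   │   │   │
│ └─┐ └───┘ ╷ ╵ ╶─┤
│   │       │     │
└───┴───────┴─────┘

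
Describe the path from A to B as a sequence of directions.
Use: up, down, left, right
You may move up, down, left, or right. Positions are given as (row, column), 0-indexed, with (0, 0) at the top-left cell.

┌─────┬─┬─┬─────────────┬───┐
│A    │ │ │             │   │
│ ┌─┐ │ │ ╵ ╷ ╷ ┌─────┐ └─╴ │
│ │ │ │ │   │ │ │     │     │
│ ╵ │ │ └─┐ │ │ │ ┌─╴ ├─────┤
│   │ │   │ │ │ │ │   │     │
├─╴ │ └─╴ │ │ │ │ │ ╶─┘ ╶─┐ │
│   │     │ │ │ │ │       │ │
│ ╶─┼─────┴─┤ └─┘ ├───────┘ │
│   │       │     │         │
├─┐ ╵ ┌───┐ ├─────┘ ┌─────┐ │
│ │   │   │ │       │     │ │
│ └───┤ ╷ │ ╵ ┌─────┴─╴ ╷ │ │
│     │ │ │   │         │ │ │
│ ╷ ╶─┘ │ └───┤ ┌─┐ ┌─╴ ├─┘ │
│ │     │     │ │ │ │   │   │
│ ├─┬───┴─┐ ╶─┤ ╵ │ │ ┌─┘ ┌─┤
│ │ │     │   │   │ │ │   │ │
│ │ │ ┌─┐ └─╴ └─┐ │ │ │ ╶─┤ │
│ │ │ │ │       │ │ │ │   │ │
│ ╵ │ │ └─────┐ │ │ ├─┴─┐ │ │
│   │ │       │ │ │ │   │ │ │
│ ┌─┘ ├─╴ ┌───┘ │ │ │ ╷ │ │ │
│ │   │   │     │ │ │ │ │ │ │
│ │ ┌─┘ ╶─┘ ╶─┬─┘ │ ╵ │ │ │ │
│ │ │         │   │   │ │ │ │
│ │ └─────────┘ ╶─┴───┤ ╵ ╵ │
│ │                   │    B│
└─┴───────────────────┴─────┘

Finding the path and converting it to directions:
Path through cells: (0,0) → (1,0) → (2,0) → (2,1) → (3,1) → (3,0) → (4,0) → (4,1) → (5,1) → (5,2) → (4,2) → (4,3) → (4,4) → (4,5) → (5,5) → (6,5) → (6,6) → (5,6) → (5,7) → (5,8) → (5,9) → (4,9) → (4,10) → (4,11) → (4,12) → (4,13) → (5,13) → (6,13) → (7,13) → (7,12) → (8,12) → (8,11) → (9,11) → (9,12) → (10,12) → (11,12) → (12,12) → (13,12) → (13,13)
Directions: down, down, right, down, left, down, right, down, right, up, right, right, right, down, down, right, up, right, right, right, up, right, right, right, right, down, down, down, left, down, left, down, right, down, down, down, down, right

Solution:

┌─────┬─┬─┬─────────────┬───┐
│A    │ │ │             │   │
│ ┌─┐ │ │ ╵ ╷ ╷ ┌─────┐ └─╴ │
│↓│ │ │ │   │ │ │     │     │
│ ╵ │ │ └─┐ │ │ │ ┌─╴ ├─────┤
│↳ ↓│ │   │ │ │ │ │   │     │
├─╴ │ └─╴ │ │ │ │ │ ╶─┘ ╶─┐ │
│↓ ↲│     │ │ │ │ │       │ │
│ ╶─┼─────┴─┤ └─┘ ├───────┘ │
│↳ ↓│↱ → → ↓│     │↱ → → → ↓│
├─┐ ╵ ┌───┐ ├─────┘ ┌─────┐ │
│ │↳ ↑│   │↓│↱ → → ↑│     │↓│
│ └───┤ ╷ │ ╵ ┌─────┴─╴ ╷ │ │
│     │ │ │↳ ↑│         │ │↓│
│ ╷ ╶─┘ │ └───┤ ┌─┐ ┌─╴ ├─┘ │
│ │     │     │ │ │ │   │↓ ↲│
│ ├─┬───┴─┐ ╶─┤ ╵ │ │ ┌─┘ ┌─┤
│ │ │     │   │   │ │ │↓ ↲│ │
│ │ │ ┌─┐ └─╴ └─┐ │ │ │ ╶─┤ │
│ │ │ │ │       │ │ │ │↳ ↓│ │
│ ╵ │ │ └─────┐ │ │ ├─┴─┐ │ │
│   │ │       │ │ │ │   │↓│ │
│ ┌─┘ ├─╴ ┌───┘ │ │ │ ╷ │ │ │
│ │   │   │     │ │ │ │ │↓│ │
│ │ ┌─┘ ╶─┘ ╶─┬─┘ │ ╵ │ │ │ │
│ │ │         │   │   │ │↓│ │
│ │ └─────────┘ ╶─┴───┤ ╵ ╵ │
│ │                   │  ↳ B│
└─┴───────────────────┴─────┘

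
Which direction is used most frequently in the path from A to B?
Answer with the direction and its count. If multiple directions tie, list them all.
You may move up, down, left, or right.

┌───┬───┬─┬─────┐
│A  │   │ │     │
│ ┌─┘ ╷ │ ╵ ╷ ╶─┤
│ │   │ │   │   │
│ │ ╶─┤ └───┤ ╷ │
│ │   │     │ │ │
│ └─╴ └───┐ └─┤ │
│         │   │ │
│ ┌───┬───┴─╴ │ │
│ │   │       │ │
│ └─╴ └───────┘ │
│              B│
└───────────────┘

Directions: down, down, down, down, down, right, right, right, right, right, right, right
Counts: {'down': 5, 'right': 7}
Most common: right (7 times)

Solution:

┌───┬───┬─┬─────┐
│A  │   │ │     │
│ ┌─┘ ╷ │ ╵ ╷ ╶─┤
│↓│   │ │   │   │
│ │ ╶─┤ └───┤ ╷ │
│↓│   │     │ │ │
│ └─╴ └───┐ └─┤ │
│↓        │   │ │
│ ┌───┬───┴─╴ │ │
│↓│   │       │ │
│ └─╴ └───────┘ │
│↳ → → → → → → B│
└───────────────┘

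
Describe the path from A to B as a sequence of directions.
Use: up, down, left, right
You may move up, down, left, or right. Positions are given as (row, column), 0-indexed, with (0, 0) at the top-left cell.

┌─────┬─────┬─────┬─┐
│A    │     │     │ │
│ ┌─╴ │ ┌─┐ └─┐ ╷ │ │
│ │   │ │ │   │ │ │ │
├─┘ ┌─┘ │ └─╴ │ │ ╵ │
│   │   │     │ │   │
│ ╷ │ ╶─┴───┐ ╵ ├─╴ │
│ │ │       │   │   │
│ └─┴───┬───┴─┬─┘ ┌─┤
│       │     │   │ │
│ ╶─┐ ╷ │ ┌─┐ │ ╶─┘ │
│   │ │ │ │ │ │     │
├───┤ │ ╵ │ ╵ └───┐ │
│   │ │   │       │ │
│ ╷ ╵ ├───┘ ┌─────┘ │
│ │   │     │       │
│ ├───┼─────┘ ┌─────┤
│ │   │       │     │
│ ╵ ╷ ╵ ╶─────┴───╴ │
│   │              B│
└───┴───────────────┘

Finding the path and converting it to directions:
Path through cells: (0,0) → (0,1) → (0,2) → (1,2) → (1,1) → (2,1) → (2,0) → (3,0) → (4,0) → (4,1) → (4,2) → (5,2) → (6,2) → (7,2) → (7,1) → (6,1) → (6,0) → (7,0) → (8,0) → (9,0) → (9,1) → (8,1) → (8,2) → (9,2) → (9,3) → (9,4) → (9,5) → (9,6) → (9,7) → (9,8) → (9,9)
Directions: right, right, down, left, down, left, down, down, right, right, down, down, down, left, up, left, down, down, down, right, up, right, down, right, right, right, right, right, right, right

Solution:

┌─────┬─────┬─────┬─┐
│A → ↓│     │     │ │
│ ┌─╴ │ ┌─┐ └─┐ ╷ │ │
│ │↓ ↲│ │ │   │ │ │ │
├─┘ ┌─┘ │ └─╴ │ │ ╵ │
│↓ ↲│   │     │ │   │
│ ╷ │ ╶─┴───┐ ╵ ├─╴ │
│↓│ │       │   │   │
│ └─┴───┬───┴─┬─┘ ┌─┤
│↳ → ↓  │     │   │ │
│ ╶─┐ ╷ │ ┌─┐ │ ╶─┘ │
│   │↓│ │ │ │ │     │
├───┤ │ ╵ │ ╵ └───┐ │
│↓ ↰│↓│   │       │ │
│ ╷ ╵ ├───┘ ┌─────┘ │
│↓│↑ ↲│     │       │
│ ├───┼─────┘ ┌─────┤
│↓│↱ ↓│       │     │
│ ╵ ╷ ╵ ╶─────┴───╴ │
│↳ ↑│↳ → → → → → → B│
└───┴───────────────┘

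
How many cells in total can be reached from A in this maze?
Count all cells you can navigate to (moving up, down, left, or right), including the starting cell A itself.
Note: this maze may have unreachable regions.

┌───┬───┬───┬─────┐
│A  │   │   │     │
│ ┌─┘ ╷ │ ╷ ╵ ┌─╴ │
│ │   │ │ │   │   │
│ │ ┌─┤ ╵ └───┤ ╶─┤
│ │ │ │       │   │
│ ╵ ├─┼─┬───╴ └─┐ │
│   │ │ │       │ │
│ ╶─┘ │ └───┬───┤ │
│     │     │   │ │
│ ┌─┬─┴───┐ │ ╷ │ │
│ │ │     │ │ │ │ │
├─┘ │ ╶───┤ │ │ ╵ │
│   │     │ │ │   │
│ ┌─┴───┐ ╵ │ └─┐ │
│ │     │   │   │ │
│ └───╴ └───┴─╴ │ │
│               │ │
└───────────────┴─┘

Using BFS/flood-fill to find all reachable cells from A:
Maze size: 9 × 9 = 81 total cells
15 cell(s) are walled off and cannot be reached from A.
Reachable cells: 66

Reachable region (· marks reachable cells):

┌───┬───┬───┬─────┐
│A ·│· ·│· ·│· · ·│
│ ┌─┘ ╷ │ ╷ ╵ ┌─╴ │
│·│· ·│·│·│· ·│· ·│
│ │ ┌─┤ ╵ └───┤ ╶─┤
│·│·│ │· · · ·│· ·│
│ ╵ ├─┼─┬───╴ └─┐ │
│· ·│·│ │· · · ·│·│
│ ╶─┘ │ └───┬───┤ │
│· · ·│     │· ·│·│
│ ┌─┬─┴───┐ │ ╷ │ │
│·│·│     │ │·│·│·│
├─┘ │ ╶───┤ │ │ ╵ │
│· ·│     │ │·│· ·│
│ ┌─┴───┐ ╵ │ └─┐ │
│·│· · ·│   │· ·│·│
│ └───╴ └───┴─╴ │ │
│· · · · · · · ·│·│
└───────────────┴─┘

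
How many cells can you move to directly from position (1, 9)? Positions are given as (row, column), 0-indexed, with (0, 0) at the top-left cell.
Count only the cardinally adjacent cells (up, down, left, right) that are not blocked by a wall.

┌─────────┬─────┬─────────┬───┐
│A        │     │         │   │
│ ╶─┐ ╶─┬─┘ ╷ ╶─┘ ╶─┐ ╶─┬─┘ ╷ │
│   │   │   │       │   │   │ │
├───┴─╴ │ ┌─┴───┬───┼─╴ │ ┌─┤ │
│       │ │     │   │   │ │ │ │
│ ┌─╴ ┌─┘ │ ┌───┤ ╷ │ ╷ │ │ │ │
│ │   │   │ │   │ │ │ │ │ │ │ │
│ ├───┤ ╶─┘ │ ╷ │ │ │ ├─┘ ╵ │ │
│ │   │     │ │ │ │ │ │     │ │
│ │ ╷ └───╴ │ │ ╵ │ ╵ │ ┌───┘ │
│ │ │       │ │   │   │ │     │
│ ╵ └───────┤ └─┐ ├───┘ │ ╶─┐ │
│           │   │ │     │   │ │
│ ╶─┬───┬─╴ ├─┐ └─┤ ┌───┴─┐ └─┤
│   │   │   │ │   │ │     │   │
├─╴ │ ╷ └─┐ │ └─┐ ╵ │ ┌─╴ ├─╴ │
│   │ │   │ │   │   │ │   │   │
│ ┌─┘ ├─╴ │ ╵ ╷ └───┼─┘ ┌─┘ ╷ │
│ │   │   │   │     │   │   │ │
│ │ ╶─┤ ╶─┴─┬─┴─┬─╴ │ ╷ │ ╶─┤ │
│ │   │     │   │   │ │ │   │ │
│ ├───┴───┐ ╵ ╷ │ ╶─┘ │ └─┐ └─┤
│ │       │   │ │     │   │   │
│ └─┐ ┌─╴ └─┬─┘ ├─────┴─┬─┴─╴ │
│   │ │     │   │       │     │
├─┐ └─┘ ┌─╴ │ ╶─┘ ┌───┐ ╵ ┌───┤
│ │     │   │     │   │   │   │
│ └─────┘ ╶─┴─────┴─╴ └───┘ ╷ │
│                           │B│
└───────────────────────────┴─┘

Checking passable neighbors of (1, 9):
Neighbors: (1, 8)
Count: 1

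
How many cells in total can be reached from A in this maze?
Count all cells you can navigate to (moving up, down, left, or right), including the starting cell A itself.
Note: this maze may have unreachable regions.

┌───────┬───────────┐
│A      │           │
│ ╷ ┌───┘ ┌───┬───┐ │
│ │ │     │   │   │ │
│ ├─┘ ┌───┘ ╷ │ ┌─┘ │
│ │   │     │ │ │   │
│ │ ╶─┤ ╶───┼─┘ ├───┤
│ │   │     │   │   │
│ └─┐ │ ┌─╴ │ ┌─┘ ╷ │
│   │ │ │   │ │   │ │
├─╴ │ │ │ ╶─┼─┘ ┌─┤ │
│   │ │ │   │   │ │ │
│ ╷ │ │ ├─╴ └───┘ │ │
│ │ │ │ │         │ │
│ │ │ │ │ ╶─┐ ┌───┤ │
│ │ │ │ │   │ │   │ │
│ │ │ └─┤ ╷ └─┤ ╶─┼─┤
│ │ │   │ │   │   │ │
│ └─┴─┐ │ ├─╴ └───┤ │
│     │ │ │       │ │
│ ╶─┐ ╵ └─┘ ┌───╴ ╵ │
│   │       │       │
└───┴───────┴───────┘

Using BFS/flood-fill to find all reachable cells from A:
Maze size: 11 × 10 = 110 total cells
20 cell(s) are walled off and cannot be reached from A.
Reachable cells: 90

Reachable region (· marks reachable cells):

┌───────┬───────────┐
│A · · ·│· · · · · ·│
│ ╷ ┌───┘ ┌───┬───┐ │
│·│·│· · ·│· ·│   │·│
│ ├─┘ ┌───┘ ╷ │ ┌─┘ │
│·│· ·│· · ·│·│ │· ·│
│ │ ╶─┤ ╶───┼─┘ ├───┤
│·│· ·│· · ·│   │   │
│ └─┐ │ ┌─╴ │ ┌─┘ ╷ │
│· ·│·│·│· ·│ │   │ │
├─╴ │ │ │ ╶─┼─┘ ┌─┤ │
│· ·│·│·│· ·│   │·│ │
│ ╷ │ │ ├─╴ └───┘ │ │
│·│·│·│·│· · · · ·│ │
│ │ │ │ │ ╶─┐ ┌───┤ │
│·│·│·│·│· ·│·│   │ │
│ │ │ └─┤ ╷ └─┤ ╶─┼─┤
│·│·│· ·│·│· ·│   │·│
│ └─┴─┐ │ ├─╴ └───┤ │
│· · ·│·│·│· · · ·│·│
│ ╶─┐ ╵ └─┘ ┌───╴ ╵ │
│· ·│· · · ·│· · · ·│
└───┴───────┴───────┘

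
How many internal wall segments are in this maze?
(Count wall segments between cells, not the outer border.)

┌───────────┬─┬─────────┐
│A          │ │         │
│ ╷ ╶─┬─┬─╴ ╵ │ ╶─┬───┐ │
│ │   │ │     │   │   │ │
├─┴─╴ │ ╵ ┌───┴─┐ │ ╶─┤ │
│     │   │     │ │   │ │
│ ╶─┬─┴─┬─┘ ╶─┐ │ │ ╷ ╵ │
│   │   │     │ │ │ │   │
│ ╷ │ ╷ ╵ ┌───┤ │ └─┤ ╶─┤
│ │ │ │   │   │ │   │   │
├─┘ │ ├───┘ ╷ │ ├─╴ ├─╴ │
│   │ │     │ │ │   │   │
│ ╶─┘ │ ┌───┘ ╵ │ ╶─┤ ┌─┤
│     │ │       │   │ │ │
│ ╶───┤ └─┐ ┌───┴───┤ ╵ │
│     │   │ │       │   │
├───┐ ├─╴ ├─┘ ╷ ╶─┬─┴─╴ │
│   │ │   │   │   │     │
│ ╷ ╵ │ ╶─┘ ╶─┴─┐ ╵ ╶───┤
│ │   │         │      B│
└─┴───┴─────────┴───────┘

Counting internal wall segments:
Total internal walls: 99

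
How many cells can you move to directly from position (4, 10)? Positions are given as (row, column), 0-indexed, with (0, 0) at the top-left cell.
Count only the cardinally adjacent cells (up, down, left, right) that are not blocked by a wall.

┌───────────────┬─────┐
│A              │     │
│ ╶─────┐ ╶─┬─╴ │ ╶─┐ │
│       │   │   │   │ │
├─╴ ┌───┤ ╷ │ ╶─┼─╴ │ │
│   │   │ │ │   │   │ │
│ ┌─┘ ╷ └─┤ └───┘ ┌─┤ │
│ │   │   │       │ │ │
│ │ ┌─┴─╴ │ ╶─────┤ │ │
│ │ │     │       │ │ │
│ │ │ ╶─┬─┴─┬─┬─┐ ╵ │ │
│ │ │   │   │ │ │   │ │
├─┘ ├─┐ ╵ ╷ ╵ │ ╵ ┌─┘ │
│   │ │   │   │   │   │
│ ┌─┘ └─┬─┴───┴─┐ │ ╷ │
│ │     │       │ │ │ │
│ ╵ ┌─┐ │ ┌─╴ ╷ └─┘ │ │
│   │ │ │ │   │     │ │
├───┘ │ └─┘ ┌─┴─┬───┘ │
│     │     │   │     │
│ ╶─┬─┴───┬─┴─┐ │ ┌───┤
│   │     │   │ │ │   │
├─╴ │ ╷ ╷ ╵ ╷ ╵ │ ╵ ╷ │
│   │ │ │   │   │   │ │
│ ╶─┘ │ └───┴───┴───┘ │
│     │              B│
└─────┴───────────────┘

Checking passable neighbors of (4, 10):
Neighbors: (3, 10), (5, 10)
Count: 2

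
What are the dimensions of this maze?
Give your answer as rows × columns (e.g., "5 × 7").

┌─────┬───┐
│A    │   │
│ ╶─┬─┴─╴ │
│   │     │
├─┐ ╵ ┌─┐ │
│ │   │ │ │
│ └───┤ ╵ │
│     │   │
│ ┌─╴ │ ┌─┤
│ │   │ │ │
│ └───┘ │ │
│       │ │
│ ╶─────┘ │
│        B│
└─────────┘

Counting the maze dimensions:
Rows (vertical): 7
Columns (horizontal): 5
Dimensions: 7 × 5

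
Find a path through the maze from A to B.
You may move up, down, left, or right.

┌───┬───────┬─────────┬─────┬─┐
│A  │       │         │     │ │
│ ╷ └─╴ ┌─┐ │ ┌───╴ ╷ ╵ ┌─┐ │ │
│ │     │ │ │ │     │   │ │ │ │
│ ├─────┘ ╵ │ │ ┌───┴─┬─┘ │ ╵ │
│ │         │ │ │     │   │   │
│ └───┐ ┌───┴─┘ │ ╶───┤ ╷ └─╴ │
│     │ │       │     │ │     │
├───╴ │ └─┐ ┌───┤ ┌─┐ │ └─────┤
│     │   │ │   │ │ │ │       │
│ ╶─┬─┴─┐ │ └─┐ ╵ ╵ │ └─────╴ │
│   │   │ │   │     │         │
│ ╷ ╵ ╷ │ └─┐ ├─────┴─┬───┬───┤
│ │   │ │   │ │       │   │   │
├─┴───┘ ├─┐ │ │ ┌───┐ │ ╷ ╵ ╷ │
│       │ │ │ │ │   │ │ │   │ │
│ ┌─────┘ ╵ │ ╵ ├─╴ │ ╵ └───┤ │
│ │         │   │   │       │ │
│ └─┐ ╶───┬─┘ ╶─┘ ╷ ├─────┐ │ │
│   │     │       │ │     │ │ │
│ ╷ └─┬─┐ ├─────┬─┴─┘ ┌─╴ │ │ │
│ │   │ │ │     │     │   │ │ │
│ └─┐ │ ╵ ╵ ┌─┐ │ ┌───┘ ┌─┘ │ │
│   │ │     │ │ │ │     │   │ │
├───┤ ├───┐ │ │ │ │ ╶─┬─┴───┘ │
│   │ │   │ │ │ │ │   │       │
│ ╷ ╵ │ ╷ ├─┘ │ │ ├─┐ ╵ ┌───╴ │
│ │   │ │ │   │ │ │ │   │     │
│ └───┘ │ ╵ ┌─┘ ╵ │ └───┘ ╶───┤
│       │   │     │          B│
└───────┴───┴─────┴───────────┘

Finding the shortest path through the maze:
Path length: 64 steps
Directions: right → down → right → right → up → right → right → down → down → left → left → down → down → right → down → down → right → down → down → left → left → left → down → right → right → down → down → right → up → right → right → down → down → down → down → right → up → up → up → up → right → right → up → right → right → down → left → down → left → left → down → right → down → right → up → right → right → right → down → left → left → down → right → right

Solution:

┌───┬───────┬─────────┬─────┬─┐
│A ↓│  ↱ → ↓│         │     │ │
│ ╷ └─╴ ┌─┐ │ ┌───╴ ╷ ╵ ┌─┐ │ │
│ │↳ → ↑│ │↓│ │     │   │ │ │ │
│ ├─────┘ ╵ │ │ ┌───┴─┬─┘ │ ╵ │
│ │    ↓ ← ↲│ │ │     │   │   │
│ └───┐ ┌───┴─┘ │ ╶───┤ ╷ └─╴ │
│     │↓│       │     │ │     │
├───╴ │ └─┐ ┌───┤ ┌─┐ │ └─────┤
│     │↳ ↓│ │   │ │ │ │       │
│ ╶─┬─┴─┐ │ └─┐ ╵ ╵ │ └─────╴ │
│   │   │↓│   │     │         │
│ ╷ ╵ ╷ │ └─┐ ├─────┴─┬───┬───┤
│ │   │ │↳ ↓│ │       │   │   │
├─┴───┘ ├─┐ │ │ ┌───┐ │ ╷ ╵ ╷ │
│       │ │↓│ │ │   │ │ │   │ │
│ ┌─────┘ ╵ │ ╵ ├─╴ │ ╵ └───┤ │
│ │  ↓ ← ← ↲│   │   │       │ │
│ └─┐ ╶───┬─┘ ╶─┘ ╷ ├─────┐ │ │
│   │↳ → ↓│       │ │↱ → ↓│ │ │
│ ╷ └─┬─┐ ├─────┬─┴─┘ ┌─╴ │ │ │
│ │   │ │↓│↱ → ↓│↱ → ↑│↓ ↲│ │ │
│ └─┐ │ ╵ ╵ ┌─┐ │ ┌───┘ ┌─┘ │ │
│   │ │  ↳ ↑│ │↓│↑│↓ ← ↲│   │ │
├───┤ ├───┐ │ │ │ │ ╶─┬─┴───┘ │
│   │ │   │ │ │↓│↑│↳ ↓│↱ → → ↓│
│ ╷ ╵ │ ╷ ├─┘ │ │ ├─┐ ╵ ┌───╴ │
│ │   │ │ │   │↓│↑│ │↳ ↑│↓ ← ↲│
│ └───┘ │ ╵ ┌─┘ ╵ │ └───┘ ╶───┤
│       │   │  ↳ ↑│      ↳ → B│
└───────┴───┴─────┴───────────┘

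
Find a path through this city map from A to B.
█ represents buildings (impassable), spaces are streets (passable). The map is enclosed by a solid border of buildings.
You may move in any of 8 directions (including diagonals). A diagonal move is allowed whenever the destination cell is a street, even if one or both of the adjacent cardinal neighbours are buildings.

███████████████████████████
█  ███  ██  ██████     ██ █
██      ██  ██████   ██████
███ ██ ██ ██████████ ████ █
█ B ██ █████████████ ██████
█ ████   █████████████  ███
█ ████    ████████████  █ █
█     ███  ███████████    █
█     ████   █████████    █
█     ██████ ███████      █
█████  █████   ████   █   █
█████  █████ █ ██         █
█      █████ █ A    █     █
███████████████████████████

Finding the shortest path from A to B:
Movement: 8-directional
Path length: 14 steps
Directions: up-left → up-left → up-left → up-left → left → up-left → up-left → up-left → up-left → up → up-left → left → down-left → down-left

Solution:

███████████████████████████
█  ███  ██  ██████     ██ █
██  ↙←  ██  ██████   ██████
███↙██↖██ ██████████ ████ █
█ B ██↑█████████████ ██████
█ ████ ↖ █████████████  ███
█ ████  ↖ ████████████  █ █
█     ███↖ ███████████    █
█     ████↖← █████████    █
█     ██████↖███████      █
█████  █████ ↖ ████   █   █
█████  █████ █↖██         █
█      █████ █ A    █     █
███████████████████████████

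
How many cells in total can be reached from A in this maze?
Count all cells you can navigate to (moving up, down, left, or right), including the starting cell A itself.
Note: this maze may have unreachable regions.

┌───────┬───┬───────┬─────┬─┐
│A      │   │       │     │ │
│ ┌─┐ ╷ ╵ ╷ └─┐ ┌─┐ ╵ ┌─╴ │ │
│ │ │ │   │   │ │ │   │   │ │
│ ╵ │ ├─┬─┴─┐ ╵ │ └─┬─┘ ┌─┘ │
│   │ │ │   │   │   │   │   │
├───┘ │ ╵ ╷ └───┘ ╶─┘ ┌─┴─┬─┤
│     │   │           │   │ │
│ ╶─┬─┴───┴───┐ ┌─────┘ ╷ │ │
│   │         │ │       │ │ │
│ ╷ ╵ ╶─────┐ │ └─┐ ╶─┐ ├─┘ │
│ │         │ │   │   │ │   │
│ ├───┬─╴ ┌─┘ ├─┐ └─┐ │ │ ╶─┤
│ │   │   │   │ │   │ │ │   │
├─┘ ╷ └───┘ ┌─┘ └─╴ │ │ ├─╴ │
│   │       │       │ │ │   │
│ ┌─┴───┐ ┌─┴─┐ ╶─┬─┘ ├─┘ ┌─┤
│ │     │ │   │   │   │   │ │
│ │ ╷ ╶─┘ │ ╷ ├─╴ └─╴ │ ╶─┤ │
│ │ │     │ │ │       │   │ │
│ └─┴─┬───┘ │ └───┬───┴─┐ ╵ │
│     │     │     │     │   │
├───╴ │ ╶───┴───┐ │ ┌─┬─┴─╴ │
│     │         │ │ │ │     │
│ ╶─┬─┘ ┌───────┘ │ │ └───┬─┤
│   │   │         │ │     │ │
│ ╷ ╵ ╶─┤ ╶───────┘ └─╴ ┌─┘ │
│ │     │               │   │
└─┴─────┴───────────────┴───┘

Using BFS/flood-fill to find all reachable cells from A:
Maze size: 14 × 14 = 196 total cells
26 cell(s) are walled off and cannot be reached from A.
Reachable cells: 170

Reachable region (· marks reachable cells):

┌───────┬───┬───────┬─────┬─┐
│A · · ·│· ·│· · · ·│· · ·│ │
│ ┌─┐ ╷ ╵ ╷ └─┐ ┌─┐ ╵ ┌─╴ │ │
│·│·│·│· ·│· ·│·│·│· ·│· ·│ │
│ ╵ │ ├─┬─┴─┐ ╵ │ └─┬─┘ ┌─┘ │
│· ·│·│·│· ·│· ·│· ·│· ·│   │
├───┘ │ ╵ ╷ └───┘ ╶─┘ ┌─┴─┬─┤
│· · ·│· ·│· · · · · ·│· ·│ │
│ ╶─┬─┴───┴───┐ ┌─────┘ ╷ │ │
│· ·│· · · · ·│·│· · · ·│·│ │
│ ╷ ╵ ╶─────┐ │ └─┐ ╶─┐ ├─┘ │
│·│· · · · ·│·│· ·│· ·│·│   │
│ ├───┬─╴ ┌─┘ ├─┐ └─┐ │ │ ╶─┤
│·│· ·│· ·│· ·│·│· ·│·│·│   │
├─┘ ╷ └───┘ ┌─┘ └─╴ │ │ ├─╴ │
│· ·│· · · ·│· · · ·│·│·│   │
│ ┌─┴───┐ ┌─┴─┐ ╶─┬─┘ ├─┘ ┌─┤
│·│· · ·│·│· ·│· ·│· ·│   │ │
│ │ ╷ ╶─┘ │ ╷ ├─╴ └─╴ │ ╶─┤ │
│·│·│· · ·│·│·│· · · ·│   │ │
│ └─┴─┬───┘ │ └───┬───┴─┐ ╵ │
│· · ·│· · ·│· · ·│· · ·│   │
├───╴ │ ╶───┴───┐ │ ┌─┬─┴─╴ │
│· · ·│· · · · ·│·│·│·│     │
│ ╶─┬─┘ ┌───────┘ │ │ └───┬─┤
│· ·│· ·│· · · · ·│·│· · ·│ │
│ ╷ ╵ ╶─┤ ╶───────┘ └─╴ ┌─┘ │
│·│· · ·│· · · · · · · ·│   │
└─┴─────┴───────────────┴───┘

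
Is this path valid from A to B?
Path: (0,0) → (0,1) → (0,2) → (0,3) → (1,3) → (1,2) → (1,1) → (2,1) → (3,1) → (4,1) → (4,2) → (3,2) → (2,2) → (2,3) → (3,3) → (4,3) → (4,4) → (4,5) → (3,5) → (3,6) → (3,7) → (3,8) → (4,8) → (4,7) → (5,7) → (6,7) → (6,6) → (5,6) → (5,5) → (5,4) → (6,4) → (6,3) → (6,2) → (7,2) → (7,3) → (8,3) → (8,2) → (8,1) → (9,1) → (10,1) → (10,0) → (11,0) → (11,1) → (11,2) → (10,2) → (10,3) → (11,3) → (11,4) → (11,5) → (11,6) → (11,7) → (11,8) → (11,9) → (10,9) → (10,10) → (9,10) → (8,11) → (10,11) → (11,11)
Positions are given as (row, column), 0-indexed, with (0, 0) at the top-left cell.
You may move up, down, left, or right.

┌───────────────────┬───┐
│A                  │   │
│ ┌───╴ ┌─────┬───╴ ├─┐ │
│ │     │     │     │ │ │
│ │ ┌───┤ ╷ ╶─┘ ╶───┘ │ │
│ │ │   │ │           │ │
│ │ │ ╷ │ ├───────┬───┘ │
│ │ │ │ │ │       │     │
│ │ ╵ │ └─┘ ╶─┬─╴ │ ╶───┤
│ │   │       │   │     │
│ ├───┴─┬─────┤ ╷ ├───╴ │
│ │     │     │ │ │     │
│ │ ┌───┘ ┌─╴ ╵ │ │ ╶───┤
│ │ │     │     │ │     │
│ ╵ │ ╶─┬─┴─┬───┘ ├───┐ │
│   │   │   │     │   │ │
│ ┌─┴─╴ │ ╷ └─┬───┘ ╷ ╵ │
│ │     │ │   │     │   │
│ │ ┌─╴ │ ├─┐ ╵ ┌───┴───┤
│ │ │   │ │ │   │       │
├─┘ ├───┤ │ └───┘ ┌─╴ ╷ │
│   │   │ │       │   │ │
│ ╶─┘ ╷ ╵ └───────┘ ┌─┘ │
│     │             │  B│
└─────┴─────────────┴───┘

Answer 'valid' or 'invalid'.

Checking path validity:
Result: Invalid move at step 56: cannot move from (9, 10) to (8, 11).

invalid

Correct solution:

┌───────────────────┬───┐
│A → → ↓            │   │
│ ┌───╴ ┌─────┬───╴ ├─┐ │
│ │↓ ← ↲│     │     │ │ │
│ │ ┌───┤ ╷ ╶─┘ ╶───┘ │ │
│ │↓│↱ ↓│ │           │ │
│ │ │ ╷ │ ├───────┬───┘ │
│ │↓│↑│↓│ │↱ → → ↓│     │
│ │ ╵ │ └─┘ ╶─┬─╴ │ ╶───┤
│ │↳ ↑│↳ → ↑  │↓ ↲│     │
│ ├───┴─┬─────┤ ╷ ├───╴ │
│ │     │↓ ← ↰│↓│ │     │
│ │ ┌───┘ ┌─╴ ╵ │ │ ╶───┤
│ │ │↓ ← ↲│  ↑ ↲│ │     │
│ ╵ │ ╶─┬─┴─┬───┘ ├───┐ │
│   │↳ ↓│   │     │   │ │
│ ┌─┴─╴ │ ╷ └─┬───┘ ╷ ╵ │
│ │↓ ← ↲│ │   │     │   │
│ │ ┌─╴ │ ├─┐ ╵ ┌───┴───┤
│ │↓│   │ │ │   │    ↱ ↓│
├─┘ ├───┤ │ └───┘ ┌─╴ ╷ │
│↓ ↲│↱ ↓│ │       │↱ ↑│↓│
│ ╶─┘ ╷ ╵ └───────┘ ┌─┘ │
│↳ → ↑│↳ → → → → → ↑│  B│
└─────┴─────────────┴───┘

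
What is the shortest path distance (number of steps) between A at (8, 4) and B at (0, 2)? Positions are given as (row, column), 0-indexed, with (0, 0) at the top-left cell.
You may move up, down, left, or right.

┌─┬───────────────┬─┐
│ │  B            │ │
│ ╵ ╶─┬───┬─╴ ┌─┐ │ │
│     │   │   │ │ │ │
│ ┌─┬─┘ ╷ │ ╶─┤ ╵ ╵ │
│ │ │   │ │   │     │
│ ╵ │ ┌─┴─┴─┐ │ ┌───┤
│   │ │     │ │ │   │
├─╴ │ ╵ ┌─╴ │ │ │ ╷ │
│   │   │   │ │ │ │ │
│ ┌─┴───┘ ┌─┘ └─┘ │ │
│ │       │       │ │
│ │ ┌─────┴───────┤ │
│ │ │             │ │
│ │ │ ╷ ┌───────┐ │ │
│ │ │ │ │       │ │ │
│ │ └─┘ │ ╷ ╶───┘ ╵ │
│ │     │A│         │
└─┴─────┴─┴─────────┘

Finding path from (8, 4) to (0, 2):
Path: (8,4) → (7,4) → (7,5) → (8,5) → (8,6) → (8,7) → (8,8) → (8,9) → (7,9) → (6,9) → (5,9) → (4,9) → (3,9) → (3,8) → (4,8) → (5,8) → (5,7) → (5,6) → (4,6) → (3,6) → (2,6) → (2,5) → (1,5) → (1,6) → (0,6) → (0,5) → (0,4) → (0,3) → (0,2)
Distance: 28 steps

Solution:

┌─┬───────────────┬─┐
│ │  B ← ← ← ↰    │ │
│ ╵ ╶─┬───┬─╴ ┌─┐ │ │
│     │   │↱ ↑│ │ │ │
│ ┌─┬─┘ ╷ │ ╶─┤ ╵ ╵ │
│ │ │   │ │↑ ↰│     │
│ ╵ │ ┌─┴─┴─┐ │ ┌───┤
│   │ │     │↑│ │↓ ↰│
├─╴ │ ╵ ┌─╴ │ │ │ ╷ │
│   │   │   │↑│ │↓│↑│
│ ┌─┴───┘ ┌─┘ └─┘ │ │
│ │       │  ↑ ← ↲│↑│
│ │ ┌─────┴───────┤ │
│ │ │             │↑│
│ │ │ ╷ ┌───────┐ │ │
│ │ │ │ │↱ ↓    │ │↑│
│ │ └─┘ │ ╷ ╶───┘ ╵ │
│ │     │A│↳ → → → ↑│
└─┴─────┴─┴─────────┘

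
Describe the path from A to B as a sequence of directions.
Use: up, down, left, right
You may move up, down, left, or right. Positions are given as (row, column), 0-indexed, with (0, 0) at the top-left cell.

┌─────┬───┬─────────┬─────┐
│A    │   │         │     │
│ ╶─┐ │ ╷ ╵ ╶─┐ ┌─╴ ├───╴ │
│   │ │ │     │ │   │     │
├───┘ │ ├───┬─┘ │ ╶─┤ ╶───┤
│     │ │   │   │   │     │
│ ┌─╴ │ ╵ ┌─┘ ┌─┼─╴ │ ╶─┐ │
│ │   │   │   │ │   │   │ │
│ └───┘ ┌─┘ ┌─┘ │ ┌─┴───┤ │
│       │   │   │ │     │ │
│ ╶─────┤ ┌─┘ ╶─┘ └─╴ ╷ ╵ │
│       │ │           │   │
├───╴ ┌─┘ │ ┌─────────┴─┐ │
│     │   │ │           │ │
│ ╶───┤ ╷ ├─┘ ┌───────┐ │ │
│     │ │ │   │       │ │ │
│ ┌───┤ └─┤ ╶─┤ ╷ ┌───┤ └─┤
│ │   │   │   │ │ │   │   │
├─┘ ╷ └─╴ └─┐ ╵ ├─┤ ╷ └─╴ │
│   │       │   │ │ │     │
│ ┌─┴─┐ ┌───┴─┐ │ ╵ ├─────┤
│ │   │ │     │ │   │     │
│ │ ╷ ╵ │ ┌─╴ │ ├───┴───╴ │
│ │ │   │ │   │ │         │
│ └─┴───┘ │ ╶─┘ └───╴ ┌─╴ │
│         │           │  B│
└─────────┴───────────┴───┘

Finding the path and converting it to directions:
Path through cells: (0,0) → (0,1) → (0,2) → (1,2) → (2,2) → (2,1) → (2,0) → (3,0) → (4,0) → (4,1) → (4,2) → (4,3) → (3,3) → (2,3) → (1,3) → (0,3) → (0,4) → (1,4) → (1,5) → (0,5) → (0,6) → (0,7) → (1,7) → (2,7) → (2,6) → (3,6) → (3,5) → (4,5) → (4,4) → (5,4) → (6,4) → (6,3) → (7,3) → (8,3) → (8,4) → (9,4) → (9,3) → (9,2) → (8,2) → (8,1) → (9,1) → (9,0) → (10,0) → (11,0) → (12,0) → (12,1) → (12,2) → (12,3) → (12,4) → (11,4) → (10,4) → (10,5) → (10,6) → (11,6) → (11,5) → (12,5) → (12,6) → (12,7) → (12,8) → (12,9) → (12,10) → (11,10) → (11,11) → (11,12) → (12,12)
Directions: right, right, down, down, left, left, down, down, right, right, right, up, up, up, up, right, down, right, up, right, right, down, down, left, down, left, down, left, down, down, left, down, down, right, down, left, left, up, left, down, left, down, down, down, right, right, right, right, up, up, right, right, down, left, down, right, right, right, right, right, up, right, right, down

Solution:

┌─────┬───┬─────────┬─────┐
│A → ↓│↱ ↓│↱ → ↓    │     │
│ ╶─┐ │ ╷ ╵ ╶─┐ ┌─╴ ├───╴ │
│   │↓│↑│↳ ↑  │↓│   │     │
├───┘ │ ├───┬─┘ │ ╶─┤ ╶───┤
│↓ ← ↲│↑│   │↓ ↲│   │     │
│ ┌─╴ │ ╵ ┌─┘ ┌─┼─╴ │ ╶─┐ │
│↓│   │↑  │↓ ↲│ │   │   │ │
│ └───┘ ┌─┘ ┌─┘ │ ┌─┴───┤ │
│↳ → → ↑│↓ ↲│   │ │     │ │
│ ╶─────┤ ┌─┘ ╶─┘ └─╴ ╷ ╵ │
│       │↓│           │   │
├───╴ ┌─┘ │ ┌─────────┴─┐ │
│     │↓ ↲│ │           │ │
│ ╶───┤ ╷ ├─┘ ┌───────┐ │ │
│     │↓│ │   │       │ │ │
│ ┌───┤ └─┤ ╶─┤ ╷ ┌───┤ └─┤
│ │↓ ↰│↳ ↓│   │ │ │   │   │
├─┘ ╷ └─╴ └─┐ ╵ ├─┤ ╷ └─╴ │
│↓ ↲│↑ ← ↲  │   │ │ │     │
│ ┌─┴─┐ ┌───┴─┐ │ ╵ ├─────┤
│↓│   │ │↱ → ↓│ │   │     │
│ │ ╷ ╵ │ ┌─╴ │ ├───┴───╴ │
│↓│ │   │↑│↓ ↲│ │    ↱ → ↓│
│ └─┴───┘ │ ╶─┘ └───╴ ┌─╴ │
│↳ → → → ↑│↳ → → → → ↑│  B│
└─────────┴───────────┴───┘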